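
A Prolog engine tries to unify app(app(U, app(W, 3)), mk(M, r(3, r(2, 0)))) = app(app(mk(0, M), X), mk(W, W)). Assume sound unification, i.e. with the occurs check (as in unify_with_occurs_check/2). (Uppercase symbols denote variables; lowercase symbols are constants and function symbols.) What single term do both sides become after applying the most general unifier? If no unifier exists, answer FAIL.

Decompose app/2: app(U, app(W, 3)) = app(mk(0, M), X),  mk(M, r(3, r(2, 0))) = mk(W, W).
Decompose app/2: U = mk(0, M),  app(W, 3) = X.
Bind U := mk(0, M); no other remaining equation mentions U.
Bind X := app(W, 3); no other remaining equation mentions X.
Decompose mk/2: M = W,  r(3, r(2, 0)) = W.
Bind M := W; no other remaining equation mentions M. Substituting into the earlier binding gives U := mk(0, W).
Bind W := r(3, r(2, 0)). Substituting into the earlier bindings gives U := mk(0, r(3, r(2, 0))), X := app(r(3, r(2, 0)), 3), M := r(3, r(2, 0)).
Applying the MGU to either side gives app(app(mk(0, r(3, r(2, 0))), app(r(3, r(2, 0)), 3)), mk(r(3, r(2, 0)), r(3, r(2, 0)))).

app(app(mk(0, r(3, r(2, 0))), app(r(3, r(2, 0)), 3)), mk(r(3, r(2, 0)), r(3, r(2, 0))))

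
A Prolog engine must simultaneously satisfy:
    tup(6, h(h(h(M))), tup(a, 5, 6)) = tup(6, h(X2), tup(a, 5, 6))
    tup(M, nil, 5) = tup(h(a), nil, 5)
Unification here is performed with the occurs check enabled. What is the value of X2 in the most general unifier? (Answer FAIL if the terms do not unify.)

h(h(h(a)))

Decompose tup/3: 6 = 6,  h(h(h(M))) = h(X2),  tup(a, 5, 6) = tup(a, 5, 6).
Delete trivial equation 6 = 6.
Decompose h/1: h(h(M)) = X2.
Bind X2 := h(h(M)); no other remaining equation mentions X2.
Delete trivial equation tup(a, 5, 6) = tup(a, 5, 6).
Decompose tup/3: M = h(a),  nil = nil,  5 = 5.
Bind M := h(a); no other remaining equation mentions M. Substituting into the earlier binding gives X2 := h(h(h(a))).
Delete trivial equation nil = nil.
Delete trivial equation 5 = 5.
MGU = { X2 = h(h(h(a))), M = h(a) }, so X2 = h(h(h(a))).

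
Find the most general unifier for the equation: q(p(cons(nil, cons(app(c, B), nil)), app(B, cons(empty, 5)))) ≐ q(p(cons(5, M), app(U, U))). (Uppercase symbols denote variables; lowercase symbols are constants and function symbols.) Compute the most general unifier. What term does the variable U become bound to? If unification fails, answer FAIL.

Decompose q/1: p(cons(nil, cons(app(c, B), nil)), app(B, cons(empty, 5))) ≐ p(cons(5, M), app(U, U)).
Decompose p/2: cons(nil, cons(app(c, B), nil)) ≐ cons(5, M),  app(B, cons(empty, 5)) ≐ app(U, U).
Decompose cons/2: nil ≐ 5,  cons(app(c, B), nil) ≐ M.
Clash: constants nil and 5 differ; no unifier exists.

FAIL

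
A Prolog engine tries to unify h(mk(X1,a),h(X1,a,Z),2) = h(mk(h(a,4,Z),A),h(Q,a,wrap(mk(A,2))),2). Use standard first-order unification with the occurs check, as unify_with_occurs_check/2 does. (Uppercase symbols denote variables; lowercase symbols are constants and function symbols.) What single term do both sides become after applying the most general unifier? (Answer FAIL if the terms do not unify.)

h(mk(h(a,4,wrap(mk(a,2))),a),h(h(a,4,wrap(mk(a,2))),a,wrap(mk(a,2))),2)

Decompose h/3: mk(X1,a) = mk(h(a,4,Z),A),  h(X1,a,Z) = h(Q,a,wrap(mk(A,2))),  2 = 2.
Decompose mk/2: X1 = h(a,4,Z),  a = A.
Bind X1 := h(a,4,Z); substituting into the one remaining equation that mentions X1 gives: h(h(a,4,Z),a,Z) = h(Q,a,wrap(mk(A,2))).
Bind A := a; substituting into the one remaining equation that mentions A gives: h(h(a,4,Z),a,Z) = h(Q,a,wrap(mk(a,2))).
Decompose h/3: h(a,4,Z) = Q,  a = a,  Z = wrap(mk(a,2)).
Bind Q := h(a,4,Z); no other remaining equation mentions Q.
Delete trivial equation a = a.
Bind Z := wrap(mk(a,2)); no other remaining equation mentions Z. Substituting into the earlier bindings gives X1 := h(a,4,wrap(mk(a,2))), Q := h(a,4,wrap(mk(a,2))).
Delete trivial equation 2 = 2.
Applying the MGU to either side gives h(mk(h(a,4,wrap(mk(a,2))),a),h(h(a,4,wrap(mk(a,2))),a,wrap(mk(a,2))),2).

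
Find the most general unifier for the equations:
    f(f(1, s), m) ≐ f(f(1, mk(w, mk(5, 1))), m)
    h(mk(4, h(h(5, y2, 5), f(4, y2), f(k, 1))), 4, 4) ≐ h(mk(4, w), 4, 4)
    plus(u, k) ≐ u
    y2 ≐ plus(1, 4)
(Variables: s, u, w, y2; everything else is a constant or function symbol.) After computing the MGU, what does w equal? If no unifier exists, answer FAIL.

Decompose f/2: f(1, s) ≐ f(1, mk(w, mk(5, 1))),  m ≐ m.
Decompose f/2: 1 ≐ 1,  s ≐ mk(w, mk(5, 1)).
Delete trivial equation 1 ≐ 1.
Bind s := mk(w, mk(5, 1)); no other remaining equation mentions s.
Delete trivial equation m ≐ m.
Decompose h/3: mk(4, h(h(5, y2, 5), f(4, y2), f(k, 1))) ≐ mk(4, w),  4 ≐ 4,  4 ≐ 4.
Decompose mk/2: 4 ≐ 4,  h(h(5, y2, 5), f(4, y2), f(k, 1)) ≐ w.
Delete trivial equation 4 ≐ 4.
Bind w := h(h(5, y2, 5), f(4, y2), f(k, 1)); no other remaining equation mentions w. Substituting into the earlier binding gives s := mk(h(h(5, y2, 5), f(4, y2), f(k, 1)), mk(5, 1)).
Delete trivial equation 4 ≐ 4.
Delete trivial equation 4 ≐ 4.
Occurs check fails: u occurs in plus(u, k); the equation u ≐ plus(u, k) has no finite solution.

FAIL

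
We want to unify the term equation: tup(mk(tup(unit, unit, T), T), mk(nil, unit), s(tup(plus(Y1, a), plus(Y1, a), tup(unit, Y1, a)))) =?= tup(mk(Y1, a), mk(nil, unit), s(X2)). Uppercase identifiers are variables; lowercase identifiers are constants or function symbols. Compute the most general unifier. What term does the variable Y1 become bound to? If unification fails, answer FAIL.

Decompose tup/3: mk(tup(unit, unit, T), T) =?= mk(Y1, a),  mk(nil, unit) =?= mk(nil, unit),  s(tup(plus(Y1, a), plus(Y1, a), tup(unit, Y1, a))) =?= s(X2).
Decompose mk/2: tup(unit, unit, T) =?= Y1,  T =?= a.
Bind Y1 := tup(unit, unit, T); substituting into the one remaining equation that mentions Y1 gives: s(tup(plus(tup(unit, unit, T), a), plus(tup(unit, unit, T), a), tup(unit, tup(unit, unit, T), a))) =?= s(X2).
Bind T := a; substituting into the one remaining equation that mentions T gives: s(tup(plus(tup(unit, unit, a), a), plus(tup(unit, unit, a), a), tup(unit, tup(unit, unit, a), a))) =?= s(X2). Substituting into the earlier binding gives Y1 := tup(unit, unit, a).
Delete trivial equation mk(nil, unit) =?= mk(nil, unit).
Decompose s/1: tup(plus(tup(unit, unit, a), a), plus(tup(unit, unit, a), a), tup(unit, tup(unit, unit, a), a)) =?= X2.
Bind X2 := tup(plus(tup(unit, unit, a), a), plus(tup(unit, unit, a), a), tup(unit, tup(unit, unit, a), a)).
MGU = { Y1 ↦ tup(unit, unit, a), T ↦ a, X2 ↦ tup(plus(tup(unit, unit, a), a), plus(tup(unit, unit, a), a), tup(unit, tup(unit, unit, a), a)) }, so Y1 ↦ tup(unit, unit, a).

tup(unit, unit, a)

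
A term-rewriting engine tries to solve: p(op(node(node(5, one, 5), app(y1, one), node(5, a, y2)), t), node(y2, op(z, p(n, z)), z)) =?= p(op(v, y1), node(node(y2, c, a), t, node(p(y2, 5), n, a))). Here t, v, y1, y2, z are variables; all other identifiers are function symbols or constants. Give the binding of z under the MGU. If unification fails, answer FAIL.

FAIL

Decompose p/2: op(node(node(5, one, 5), app(y1, one), node(5, a, y2)), t) =?= op(v, y1),  node(y2, op(z, p(n, z)), z) =?= node(node(y2, c, a), t, node(p(y2, 5), n, a)).
Decompose op/2: node(node(5, one, 5), app(y1, one), node(5, a, y2)) =?= v,  t =?= y1.
Bind v := node(node(5, one, 5), app(y1, one), node(5, a, y2)); no other remaining equation mentions v.
Bind t := y1; substituting into the remaining equation gives: node(y2, op(z, p(n, z)), z) =?= node(node(y2, c, a), y1, node(p(y2, 5), n, a)).
Decompose node/3: y2 =?= node(y2, c, a),  op(z, p(n, z)) =?= y1,  z =?= node(p(y2, 5), n, a).
Occurs check fails: y2 occurs in node(y2, c, a); the equation y2 =?= node(y2, c, a) has no finite solution.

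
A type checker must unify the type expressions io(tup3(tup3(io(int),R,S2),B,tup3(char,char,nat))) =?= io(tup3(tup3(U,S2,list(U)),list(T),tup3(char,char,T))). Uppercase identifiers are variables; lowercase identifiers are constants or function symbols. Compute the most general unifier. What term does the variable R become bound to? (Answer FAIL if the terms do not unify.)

list(io(int))

Decompose io/1: tup3(tup3(io(int),R,S2),B,tup3(char,char,nat)) =?= tup3(tup3(U,S2,list(U)),list(T),tup3(char,char,T)).
Decompose tup3/3: tup3(io(int),R,S2) =?= tup3(U,S2,list(U)),  B =?= list(T),  tup3(char,char,nat) =?= tup3(char,char,T).
Decompose tup3/3: io(int) =?= U,  R =?= S2,  S2 =?= list(U).
Bind U := io(int); substituting into the one remaining equation that mentions U gives: S2 =?= list(io(int)).
Bind R := S2; no other remaining equation mentions R.
Bind S2 := list(io(int)); no other remaining equation mentions S2. Substituting into the earlier binding gives R := list(io(int)).
Bind B := list(T); no other remaining equation mentions B.
Decompose tup3/3: char =?= char,  char =?= char,  nat =?= T.
Delete trivial equation char =?= char.
Delete trivial equation char =?= char.
Bind T := nat. Substituting into the earlier binding gives B := list(nat).
MGU = { U -> io(int), R -> list(io(int)), S2 -> list(io(int)), B -> list(nat), T -> nat }, so R -> list(io(int)).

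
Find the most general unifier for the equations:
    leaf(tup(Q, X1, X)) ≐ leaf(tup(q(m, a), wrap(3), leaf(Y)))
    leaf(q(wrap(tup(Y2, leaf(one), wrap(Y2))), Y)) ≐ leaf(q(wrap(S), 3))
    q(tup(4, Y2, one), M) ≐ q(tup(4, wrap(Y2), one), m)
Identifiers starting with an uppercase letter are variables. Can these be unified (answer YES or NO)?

NO

Decompose leaf/1: tup(Q, X1, X) ≐ tup(q(m, a), wrap(3), leaf(Y)).
Decompose tup/3: Q ≐ q(m, a),  X1 ≐ wrap(3),  X ≐ leaf(Y).
Bind Q := q(m, a); no other remaining equation mentions Q.
Bind X1 := wrap(3); no other remaining equation mentions X1.
Bind X := leaf(Y); no other remaining equation mentions X.
Decompose leaf/1: q(wrap(tup(Y2, leaf(one), wrap(Y2))), Y) ≐ q(wrap(S), 3).
Decompose q/2: wrap(tup(Y2, leaf(one), wrap(Y2))) ≐ wrap(S),  Y ≐ 3.
Decompose wrap/1: tup(Y2, leaf(one), wrap(Y2)) ≐ S.
Bind S := tup(Y2, leaf(one), wrap(Y2)); no other remaining equation mentions S.
Bind Y := 3; no other remaining equation mentions Y. Substituting into the earlier binding gives X := leaf(3).
Decompose q/2: tup(4, Y2, one) ≐ tup(4, wrap(Y2), one),  M ≐ m.
Decompose tup/3: 4 ≐ 4,  Y2 ≐ wrap(Y2),  one ≐ one.
Delete trivial equation 4 ≐ 4.
Occurs check fails: Y2 occurs in wrap(Y2); the equation Y2 ≐ wrap(Y2) has no finite solution.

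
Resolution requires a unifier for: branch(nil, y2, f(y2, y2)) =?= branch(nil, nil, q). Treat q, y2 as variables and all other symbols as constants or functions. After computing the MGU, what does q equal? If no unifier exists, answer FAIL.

f(nil, nil)

Decompose branch/3: nil =?= nil,  y2 =?= nil,  f(y2, y2) =?= q.
Delete trivial equation nil =?= nil.
Bind y2 := nil; substituting into the remaining equation gives: f(nil, nil) =?= q.
Bind q := f(nil, nil).
MGU = { y2 := nil, q := f(nil, nil) }, so q := f(nil, nil).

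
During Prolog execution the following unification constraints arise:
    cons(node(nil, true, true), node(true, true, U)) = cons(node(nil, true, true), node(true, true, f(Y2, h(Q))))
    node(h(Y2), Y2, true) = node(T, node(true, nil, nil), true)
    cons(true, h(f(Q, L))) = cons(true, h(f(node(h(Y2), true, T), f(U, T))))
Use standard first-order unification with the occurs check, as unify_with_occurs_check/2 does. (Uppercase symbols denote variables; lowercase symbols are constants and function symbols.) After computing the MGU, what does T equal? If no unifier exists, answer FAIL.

Decompose cons/2: node(nil, true, true) = node(nil, true, true),  node(true, true, U) = node(true, true, f(Y2, h(Q))).
Delete trivial equation node(nil, true, true) = node(nil, true, true).
Decompose node/3: true = true,  true = true,  U = f(Y2, h(Q)).
Delete trivial equation true = true.
Delete trivial equation true = true.
Bind U := f(Y2, h(Q)); substituting into the one remaining equation that mentions U gives: cons(true, h(f(Q, L))) = cons(true, h(f(node(h(Y2), true, T), f(f(Y2, h(Q)), T)))).
Decompose node/3: h(Y2) = T,  Y2 = node(true, nil, nil),  true = true.
Bind T := h(Y2); substituting into the one remaining equation that mentions T gives: cons(true, h(f(Q, L))) = cons(true, h(f(node(h(Y2), true, h(Y2)), f(f(Y2, h(Q)), h(Y2))))).
Bind Y2 := node(true, nil, nil); substituting into the one remaining equation that mentions Y2 gives: cons(true, h(f(Q, L))) = cons(true, h(f(node(h(node(true, nil, nil)), true, h(node(true, nil, nil))), f(f(node(true, nil, nil), h(Q)), h(node(true, nil, nil)))))). Substituting into the earlier bindings gives U := f(node(true, nil, nil), h(Q)), T := h(node(true, nil, nil)).
Delete trivial equation true = true.
Decompose cons/2: true = true,  h(f(Q, L)) = h(f(node(h(node(true, nil, nil)), true, h(node(true, nil, nil))), f(f(node(true, nil, nil), h(Q)), h(node(true, nil, nil))))).
Delete trivial equation true = true.
Decompose h/1: f(Q, L) = f(node(h(node(true, nil, nil)), true, h(node(true, nil, nil))), f(f(node(true, nil, nil), h(Q)), h(node(true, nil, nil)))).
Decompose f/2: Q = node(h(node(true, nil, nil)), true, h(node(true, nil, nil))),  L = f(f(node(true, nil, nil), h(Q)), h(node(true, nil, nil))).
Bind Q := node(h(node(true, nil, nil)), true, h(node(true, nil, nil))); substituting into the remaining equation gives: L = f(f(node(true, nil, nil), h(node(h(node(true, nil, nil)), true, h(node(true, nil, nil))))), h(node(true, nil, nil))). Substituting into the earlier binding gives U := f(node(true, nil, nil), h(node(h(node(true, nil, nil)), true, h(node(true, nil, nil))))).
Bind L := f(f(node(true, nil, nil), h(node(h(node(true, nil, nil)), true, h(node(true, nil, nil))))), h(node(true, nil, nil))).
MGU = { U = f(node(true, nil, nil), h(node(h(node(true, nil, nil)), true, h(node(true, nil, nil))))), T = h(node(true, nil, nil)), Y2 = node(true, nil, nil), Q = node(h(node(true, nil, nil)), true, h(node(true, nil, nil))), L = f(f(node(true, nil, nil), h(node(h(node(true, nil, nil)), true, h(node(true, nil, nil))))), h(node(true, nil, nil))) }, so T = h(node(true, nil, nil)).

h(node(true, nil, nil))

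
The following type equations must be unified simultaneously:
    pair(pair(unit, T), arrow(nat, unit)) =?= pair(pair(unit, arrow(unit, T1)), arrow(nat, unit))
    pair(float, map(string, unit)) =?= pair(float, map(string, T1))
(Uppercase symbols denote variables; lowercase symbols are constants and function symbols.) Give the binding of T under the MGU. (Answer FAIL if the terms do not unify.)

arrow(unit, unit)

Decompose pair/2: pair(unit, T) =?= pair(unit, arrow(unit, T1)),  arrow(nat, unit) =?= arrow(nat, unit).
Decompose pair/2: unit =?= unit,  T =?= arrow(unit, T1).
Delete trivial equation unit =?= unit.
Bind T := arrow(unit, T1); no other remaining equation mentions T.
Delete trivial equation arrow(nat, unit) =?= arrow(nat, unit).
Decompose pair/2: float =?= float,  map(string, unit) =?= map(string, T1).
Delete trivial equation float =?= float.
Decompose map/2: string =?= string,  unit =?= T1.
Delete trivial equation string =?= string.
Bind T1 := unit. Substituting into the earlier binding gives T := arrow(unit, unit).
MGU = { T -> arrow(unit, unit), T1 -> unit }, so T -> arrow(unit, unit).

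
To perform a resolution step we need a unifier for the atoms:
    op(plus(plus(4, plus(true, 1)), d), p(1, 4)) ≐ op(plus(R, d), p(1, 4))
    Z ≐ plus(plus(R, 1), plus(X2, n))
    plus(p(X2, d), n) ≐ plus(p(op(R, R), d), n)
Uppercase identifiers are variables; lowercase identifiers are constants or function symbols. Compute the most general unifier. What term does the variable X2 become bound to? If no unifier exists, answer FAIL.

Decompose op/2: plus(plus(4, plus(true, 1)), d) ≐ plus(R, d),  p(1, 4) ≐ p(1, 4).
Decompose plus/2: plus(4, plus(true, 1)) ≐ R,  d ≐ d.
Bind R := plus(4, plus(true, 1)); substituting into the 2 remaining equations that mention R gives: Z ≐ plus(plus(plus(4, plus(true, 1)), 1), plus(X2, n)),  plus(p(X2, d), n) ≐ plus(p(op(plus(4, plus(true, 1)), plus(4, plus(true, 1))), d), n).
Delete trivial equation d ≐ d.
Delete trivial equation p(1, 4) ≐ p(1, 4).
Bind Z := plus(plus(plus(4, plus(true, 1)), 1), plus(X2, n)); no other remaining equation mentions Z.
Decompose plus/2: p(X2, d) ≐ p(op(plus(4, plus(true, 1)), plus(4, plus(true, 1))), d),  n ≐ n.
Decompose p/2: X2 ≐ op(plus(4, plus(true, 1)), plus(4, plus(true, 1))),  d ≐ d.
Bind X2 := op(plus(4, plus(true, 1)), plus(4, plus(true, 1))); no other remaining equation mentions X2. Substituting into the earlier binding gives Z := plus(plus(plus(4, plus(true, 1)), 1), plus(op(plus(4, plus(true, 1)), plus(4, plus(true, 1))), n)).
Delete trivial equation d ≐ d.
Delete trivial equation n ≐ n.
MGU = { R ↦ plus(4, plus(true, 1)), Z ↦ plus(plus(plus(4, plus(true, 1)), 1), plus(op(plus(4, plus(true, 1)), plus(4, plus(true, 1))), n)), X2 ↦ op(plus(4, plus(true, 1)), plus(4, plus(true, 1))) }, so X2 ↦ op(plus(4, plus(true, 1)), plus(4, plus(true, 1))).

op(plus(4, plus(true, 1)), plus(4, plus(true, 1)))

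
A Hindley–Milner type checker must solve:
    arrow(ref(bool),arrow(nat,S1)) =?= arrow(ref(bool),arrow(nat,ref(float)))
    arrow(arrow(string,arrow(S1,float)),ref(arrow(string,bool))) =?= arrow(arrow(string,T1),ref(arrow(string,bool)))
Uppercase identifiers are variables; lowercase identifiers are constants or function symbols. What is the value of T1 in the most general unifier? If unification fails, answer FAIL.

arrow(ref(float),float)

Decompose arrow/2: ref(bool) =?= ref(bool),  arrow(nat,S1) =?= arrow(nat,ref(float)).
Delete trivial equation ref(bool) =?= ref(bool).
Decompose arrow/2: nat =?= nat,  S1 =?= ref(float).
Delete trivial equation nat =?= nat.
Bind S1 := ref(float); substituting into the remaining equation gives: arrow(arrow(string,arrow(ref(float),float)),ref(arrow(string,bool))) =?= arrow(arrow(string,T1),ref(arrow(string,bool))).
Decompose arrow/2: arrow(string,arrow(ref(float),float)) =?= arrow(string,T1),  ref(arrow(string,bool)) =?= ref(arrow(string,bool)).
Decompose arrow/2: string =?= string,  arrow(ref(float),float) =?= T1.
Delete trivial equation string =?= string.
Bind T1 := arrow(ref(float),float); no other remaining equation mentions T1.
Delete trivial equation ref(arrow(string,bool)) =?= ref(arrow(string,bool)).
MGU = { S1 := ref(float), T1 := arrow(ref(float),float) }, so T1 := arrow(ref(float),float).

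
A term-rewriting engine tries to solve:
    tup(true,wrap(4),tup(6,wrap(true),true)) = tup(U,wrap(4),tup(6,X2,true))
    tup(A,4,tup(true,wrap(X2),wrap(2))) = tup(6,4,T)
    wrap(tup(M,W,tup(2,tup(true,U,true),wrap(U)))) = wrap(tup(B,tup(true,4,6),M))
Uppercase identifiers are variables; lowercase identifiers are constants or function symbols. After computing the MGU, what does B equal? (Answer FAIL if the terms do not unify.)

Decompose tup/3: true = U,  wrap(4) = wrap(4),  tup(6,wrap(true),true) = tup(6,X2,true).
Bind U := true; substituting into the one remaining equation that mentions U gives: wrap(tup(M,W,tup(2,tup(true,true,true),wrap(true)))) = wrap(tup(B,tup(true,4,6),M)).
Delete trivial equation wrap(4) = wrap(4).
Decompose tup/3: 6 = 6,  wrap(true) = X2,  true = true.
Delete trivial equation 6 = 6.
Bind X2 := wrap(true); substituting into the one remaining equation that mentions X2 gives: tup(A,4,tup(true,wrap(wrap(true)),wrap(2))) = tup(6,4,T).
Delete trivial equation true = true.
Decompose tup/3: A = 6,  4 = 4,  tup(true,wrap(wrap(true)),wrap(2)) = T.
Bind A := 6; no other remaining equation mentions A.
Delete trivial equation 4 = 4.
Bind T := tup(true,wrap(wrap(true)),wrap(2)); no other remaining equation mentions T.
Decompose wrap/1: tup(M,W,tup(2,tup(true,true,true),wrap(true))) = tup(B,tup(true,4,6),M).
Decompose tup/3: M = B,  W = tup(true,4,6),  tup(2,tup(true,true,true),wrap(true)) = M.
Bind M := B; substituting into the one remaining equation that mentions M gives: tup(2,tup(true,true,true),wrap(true)) = B.
Bind W := tup(true,4,6); no other remaining equation mentions W.
Bind B := tup(2,tup(true,true,true),wrap(true)). Substituting into the earlier binding gives M := tup(2,tup(true,true,true),wrap(true)).
MGU = { U ↦ true, X2 ↦ wrap(true), A ↦ 6, T ↦ tup(true,wrap(wrap(true)),wrap(2)), M ↦ tup(2,tup(true,true,true),wrap(true)), W ↦ tup(true,4,6), B ↦ tup(2,tup(true,true,true),wrap(true)) }, so B ↦ tup(2,tup(true,true,true),wrap(true)).

tup(2,tup(true,true,true),wrap(true))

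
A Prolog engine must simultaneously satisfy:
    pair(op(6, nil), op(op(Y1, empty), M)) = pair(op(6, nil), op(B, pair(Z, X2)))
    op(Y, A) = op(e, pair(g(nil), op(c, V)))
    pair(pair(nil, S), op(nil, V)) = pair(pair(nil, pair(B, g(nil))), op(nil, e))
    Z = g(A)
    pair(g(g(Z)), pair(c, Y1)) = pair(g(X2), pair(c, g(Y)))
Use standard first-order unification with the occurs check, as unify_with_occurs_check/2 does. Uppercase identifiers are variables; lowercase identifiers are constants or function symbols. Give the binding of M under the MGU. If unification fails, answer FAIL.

Decompose pair/2: op(6, nil) = op(6, nil),  op(op(Y1, empty), M) = op(B, pair(Z, X2)).
Delete trivial equation op(6, nil) = op(6, nil).
Decompose op/2: op(Y1, empty) = B,  M = pair(Z, X2).
Bind B := op(Y1, empty); substituting into the one remaining equation that mentions B gives: pair(pair(nil, S), op(nil, V)) = pair(pair(nil, pair(op(Y1, empty), g(nil))), op(nil, e)).
Bind M := pair(Z, X2); no other remaining equation mentions M.
Decompose op/2: Y = e,  A = pair(g(nil), op(c, V)).
Bind Y := e; substituting into the one remaining equation that mentions Y gives: pair(g(g(Z)), pair(c, Y1)) = pair(g(X2), pair(c, g(e))).
Bind A := pair(g(nil), op(c, V)); substituting into the one remaining equation that mentions A gives: Z = g(pair(g(nil), op(c, V))).
Decompose pair/2: pair(nil, S) = pair(nil, pair(op(Y1, empty), g(nil))),  op(nil, V) = op(nil, e).
Decompose pair/2: nil = nil,  S = pair(op(Y1, empty), g(nil)).
Delete trivial equation nil = nil.
Bind S := pair(op(Y1, empty), g(nil)); no other remaining equation mentions S.
Decompose op/2: nil = nil,  V = e.
Delete trivial equation nil = nil.
Bind V := e; substituting into the one remaining equation that mentions V gives: Z = g(pair(g(nil), op(c, e))). Substituting into the earlier binding gives A := pair(g(nil), op(c, e)).
Bind Z := g(pair(g(nil), op(c, e))); substituting into the remaining equation gives: pair(g(g(g(pair(g(nil), op(c, e))))), pair(c, Y1)) = pair(g(X2), pair(c, g(e))). Substituting into the earlier binding gives M := pair(g(pair(g(nil), op(c, e))), X2).
Decompose pair/2: g(g(g(pair(g(nil), op(c, e))))) = g(X2),  pair(c, Y1) = pair(c, g(e)).
Decompose g/1: g(g(pair(g(nil), op(c, e)))) = X2.
Bind X2 := g(g(pair(g(nil), op(c, e)))); no other remaining equation mentions X2. Substituting into the earlier binding gives M := pair(g(pair(g(nil), op(c, e))), g(g(pair(g(nil), op(c, e))))).
Decompose pair/2: c = c,  Y1 = g(e).
Delete trivial equation c = c.
Bind Y1 := g(e). Substituting into the earlier bindings gives B := op(g(e), empty), S := pair(op(g(e), empty), g(nil)).
MGU = { B = op(g(e), empty), M = pair(g(pair(g(nil), op(c, e))), g(g(pair(g(nil), op(c, e))))), Y = e, A = pair(g(nil), op(c, e)), S = pair(op(g(e), empty), g(nil)), V = e, Z = g(pair(g(nil), op(c, e))), X2 = g(g(pair(g(nil), op(c, e)))), Y1 = g(e) }, so M = pair(g(pair(g(nil), op(c, e))), g(g(pair(g(nil), op(c, e))))).

pair(g(pair(g(nil), op(c, e))), g(g(pair(g(nil), op(c, e)))))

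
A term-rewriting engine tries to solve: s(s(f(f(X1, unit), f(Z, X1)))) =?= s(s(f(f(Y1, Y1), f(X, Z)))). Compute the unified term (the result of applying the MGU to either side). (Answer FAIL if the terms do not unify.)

Decompose s/1: s(f(f(X1, unit), f(Z, X1))) =?= s(f(f(Y1, Y1), f(X, Z))).
Decompose s/1: f(f(X1, unit), f(Z, X1)) =?= f(f(Y1, Y1), f(X, Z)).
Decompose f/2: f(X1, unit) =?= f(Y1, Y1),  f(Z, X1) =?= f(X, Z).
Decompose f/2: X1 =?= Y1,  unit =?= Y1.
Bind X1 := Y1; substituting into the one remaining equation that mentions X1 gives: f(Z, Y1) =?= f(X, Z).
Bind Y1 := unit; substituting into the remaining equation gives: f(Z, unit) =?= f(X, Z). Substituting into the earlier binding gives X1 := unit.
Decompose f/2: Z =?= X,  unit =?= Z.
Bind Z := X; substituting into the remaining equation gives: unit =?= X.
Bind X := unit. Substituting into the earlier binding gives Z := unit.
Applying the MGU to either side gives s(s(f(f(unit, unit), f(unit, unit)))).

s(s(f(f(unit, unit), f(unit, unit))))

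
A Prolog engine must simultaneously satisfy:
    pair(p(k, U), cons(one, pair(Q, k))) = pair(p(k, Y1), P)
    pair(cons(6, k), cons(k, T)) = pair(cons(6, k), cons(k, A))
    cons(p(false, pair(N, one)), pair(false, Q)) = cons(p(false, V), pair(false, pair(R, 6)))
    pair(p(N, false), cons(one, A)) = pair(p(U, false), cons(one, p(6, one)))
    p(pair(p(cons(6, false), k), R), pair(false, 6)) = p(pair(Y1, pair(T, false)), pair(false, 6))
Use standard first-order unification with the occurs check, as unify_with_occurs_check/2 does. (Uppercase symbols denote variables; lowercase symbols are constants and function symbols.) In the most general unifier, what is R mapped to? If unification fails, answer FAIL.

pair(p(6, one), false)

Decompose pair/2: p(k, U) = p(k, Y1),  cons(one, pair(Q, k)) = P.
Decompose p/2: k = k,  U = Y1.
Delete trivial equation k = k.
Bind U := Y1; substituting into the one remaining equation that mentions U gives: pair(p(N, false), cons(one, A)) = pair(p(Y1, false), cons(one, p(6, one))).
Bind P := cons(one, pair(Q, k)); no other remaining equation mentions P.
Decompose pair/2: cons(6, k) = cons(6, k),  cons(k, T) = cons(k, A).
Delete trivial equation cons(6, k) = cons(6, k).
Decompose cons/2: k = k,  T = A.
Delete trivial equation k = k.
Bind T := A; substituting into the one remaining equation that mentions T gives: p(pair(p(cons(6, false), k), R), pair(false, 6)) = p(pair(Y1, pair(A, false)), pair(false, 6)).
Decompose cons/2: p(false, pair(N, one)) = p(false, V),  pair(false, Q) = pair(false, pair(R, 6)).
Decompose p/2: false = false,  pair(N, one) = V.
Delete trivial equation false = false.
Bind V := pair(N, one); no other remaining equation mentions V.
Decompose pair/2: false = false,  Q = pair(R, 6).
Delete trivial equation false = false.
Bind Q := pair(R, 6); no other remaining equation mentions Q. Substituting into the earlier binding gives P := cons(one, pair(pair(R, 6), k)).
Decompose pair/2: p(N, false) = p(Y1, false),  cons(one, A) = cons(one, p(6, one)).
Decompose p/2: N = Y1,  false = false.
Bind N := Y1; no other remaining equation mentions N. Substituting into the earlier binding gives V := pair(Y1, one).
Delete trivial equation false = false.
Decompose cons/2: one = one,  A = p(6, one).
Delete trivial equation one = one.
Bind A := p(6, one); substituting into the remaining equation gives: p(pair(p(cons(6, false), k), R), pair(false, 6)) = p(pair(Y1, pair(p(6, one), false)), pair(false, 6)). Substituting into the earlier binding gives T := p(6, one).
Decompose p/2: pair(p(cons(6, false), k), R) = pair(Y1, pair(p(6, one), false)),  pair(false, 6) = pair(false, 6).
Decompose pair/2: p(cons(6, false), k) = Y1,  R = pair(p(6, one), false).
Bind Y1 := p(cons(6, false), k); no other remaining equation mentions Y1. Substituting into the earlier bindings gives U := p(cons(6, false), k), V := pair(p(cons(6, false), k), one), N := p(cons(6, false), k).
Bind R := pair(p(6, one), false); no other remaining equation mentions R. Substituting into the earlier bindings gives P := cons(one, pair(pair(pair(p(6, one), false), 6), k)), Q := pair(pair(p(6, one), false), 6).
Delete trivial equation pair(false, 6) = pair(false, 6).
MGU = { U -> p(cons(6, false), k), P -> cons(one, pair(pair(pair(p(6, one), false), 6), k)), T -> p(6, one), V -> pair(p(cons(6, false), k), one), Q -> pair(pair(p(6, one), false), 6), N -> p(cons(6, false), k), A -> p(6, one), Y1 -> p(cons(6, false), k), R -> pair(p(6, one), false) }, so R -> pair(p(6, one), false).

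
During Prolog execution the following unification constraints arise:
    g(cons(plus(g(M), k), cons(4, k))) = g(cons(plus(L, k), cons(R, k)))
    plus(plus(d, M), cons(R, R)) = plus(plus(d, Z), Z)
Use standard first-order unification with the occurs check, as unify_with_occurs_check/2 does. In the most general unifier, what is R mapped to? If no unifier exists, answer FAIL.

Decompose g/1: cons(plus(g(M), k), cons(4, k)) = cons(plus(L, k), cons(R, k)).
Decompose cons/2: plus(g(M), k) = plus(L, k),  cons(4, k) = cons(R, k).
Decompose plus/2: g(M) = L,  k = k.
Bind L := g(M); no other remaining equation mentions L.
Delete trivial equation k = k.
Decompose cons/2: 4 = R,  k = k.
Bind R := 4; substituting into the one remaining equation that mentions R gives: plus(plus(d, M), cons(4, 4)) = plus(plus(d, Z), Z).
Delete trivial equation k = k.
Decompose plus/2: plus(d, M) = plus(d, Z),  cons(4, 4) = Z.
Decompose plus/2: d = d,  M = Z.
Delete trivial equation d = d.
Bind M := Z; no other remaining equation mentions M. Substituting into the earlier binding gives L := g(Z).
Bind Z := cons(4, 4). Substituting into the earlier bindings gives L := g(cons(4, 4)), M := cons(4, 4).
MGU = { L = g(cons(4, 4)), R = 4, M = cons(4, 4), Z = cons(4, 4) }, so R = 4.

4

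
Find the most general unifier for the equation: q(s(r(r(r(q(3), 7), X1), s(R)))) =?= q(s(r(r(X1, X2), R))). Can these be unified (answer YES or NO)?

Decompose q/1: s(r(r(r(q(3), 7), X1), s(R))) =?= s(r(r(X1, X2), R)).
Decompose s/1: r(r(r(q(3), 7), X1), s(R)) =?= r(r(X1, X2), R).
Decompose r/2: r(r(q(3), 7), X1) =?= r(X1, X2),  s(R) =?= R.
Decompose r/2: r(q(3), 7) =?= X1,  X1 =?= X2.
Bind X1 := r(q(3), 7); substituting into the one remaining equation that mentions X1 gives: r(q(3), 7) =?= X2.
Bind X2 := r(q(3), 7); no other remaining equation mentions X2.
Occurs check fails: R occurs in s(R); the equation R =?= s(R) has no finite solution.

NO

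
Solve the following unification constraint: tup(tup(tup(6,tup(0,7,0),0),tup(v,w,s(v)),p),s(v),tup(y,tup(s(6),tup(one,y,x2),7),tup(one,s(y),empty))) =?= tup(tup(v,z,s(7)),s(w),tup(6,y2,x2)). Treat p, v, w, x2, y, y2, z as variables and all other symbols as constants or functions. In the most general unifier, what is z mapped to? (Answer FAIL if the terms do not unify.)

Decompose tup/3: tup(tup(6,tup(0,7,0),0),tup(v,w,s(v)),p) =?= tup(v,z,s(7)),  s(v) =?= s(w),  tup(y,tup(s(6),tup(one,y,x2),7),tup(one,s(y),empty)) =?= tup(6,y2,x2).
Decompose tup/3: tup(6,tup(0,7,0),0) =?= v,  tup(v,w,s(v)) =?= z,  p =?= s(7).
Bind v := tup(6,tup(0,7,0),0); substituting into the 2 remaining equations that mention v gives: tup(tup(6,tup(0,7,0),0),w,s(tup(6,tup(0,7,0),0))) =?= z,  s(tup(6,tup(0,7,0),0)) =?= s(w).
Bind z := tup(tup(6,tup(0,7,0),0),w,s(tup(6,tup(0,7,0),0))); no other remaining equation mentions z.
Bind p := s(7); no other remaining equation mentions p.
Decompose s/1: tup(6,tup(0,7,0),0) =?= w.
Bind w := tup(6,tup(0,7,0),0); no other remaining equation mentions w. Substituting into the earlier binding gives z := tup(tup(6,tup(0,7,0),0),tup(6,tup(0,7,0),0),s(tup(6,tup(0,7,0),0))).
Decompose tup/3: y =?= 6,  tup(s(6),tup(one,y,x2),7) =?= y2,  tup(one,s(y),empty) =?= x2.
Bind y := 6; substituting into the remaining equations gives: tup(s(6),tup(one,6,x2),7) =?= y2,  tup(one,s(6),empty) =?= x2.
Bind y2 := tup(s(6),tup(one,6,x2),7); no other remaining equation mentions y2.
Bind x2 := tup(one,s(6),empty). Substituting into the earlier binding gives y2 := tup(s(6),tup(one,6,tup(one,s(6),empty)),7).
MGU = { v ↦ tup(6,tup(0,7,0),0), z ↦ tup(tup(6,tup(0,7,0),0),tup(6,tup(0,7,0),0),s(tup(6,tup(0,7,0),0))), p ↦ s(7), w ↦ tup(6,tup(0,7,0),0), y ↦ 6, y2 ↦ tup(s(6),tup(one,6,tup(one,s(6),empty)),7), x2 ↦ tup(one,s(6),empty) }, so z ↦ tup(tup(6,tup(0,7,0),0),tup(6,tup(0,7,0),0),s(tup(6,tup(0,7,0),0))).

tup(tup(6,tup(0,7,0),0),tup(6,tup(0,7,0),0),s(tup(6,tup(0,7,0),0)))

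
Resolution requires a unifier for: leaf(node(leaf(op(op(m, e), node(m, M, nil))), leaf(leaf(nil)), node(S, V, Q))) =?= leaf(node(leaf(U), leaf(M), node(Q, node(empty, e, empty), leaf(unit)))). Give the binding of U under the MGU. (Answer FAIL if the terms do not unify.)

Decompose leaf/1: node(leaf(op(op(m, e), node(m, M, nil))), leaf(leaf(nil)), node(S, V, Q)) =?= node(leaf(U), leaf(M), node(Q, node(empty, e, empty), leaf(unit))).
Decompose node/3: leaf(op(op(m, e), node(m, M, nil))) =?= leaf(U),  leaf(leaf(nil)) =?= leaf(M),  node(S, V, Q) =?= node(Q, node(empty, e, empty), leaf(unit)).
Decompose leaf/1: op(op(m, e), node(m, M, nil)) =?= U.
Bind U := op(op(m, e), node(m, M, nil)); no other remaining equation mentions U.
Decompose leaf/1: leaf(nil) =?= M.
Bind M := leaf(nil); no other remaining equation mentions M. Substituting into the earlier binding gives U := op(op(m, e), node(m, leaf(nil), nil)).
Decompose node/3: S =?= Q,  V =?= node(empty, e, empty),  Q =?= leaf(unit).
Bind S := Q; no other remaining equation mentions S.
Bind V := node(empty, e, empty); no other remaining equation mentions V.
Bind Q := leaf(unit). Substituting into the earlier binding gives S := leaf(unit).
MGU = { U ↦ op(op(m, e), node(m, leaf(nil), nil)), M ↦ leaf(nil), S ↦ leaf(unit), V ↦ node(empty, e, empty), Q ↦ leaf(unit) }, so U ↦ op(op(m, e), node(m, leaf(nil), nil)).

op(op(m, e), node(m, leaf(nil), nil))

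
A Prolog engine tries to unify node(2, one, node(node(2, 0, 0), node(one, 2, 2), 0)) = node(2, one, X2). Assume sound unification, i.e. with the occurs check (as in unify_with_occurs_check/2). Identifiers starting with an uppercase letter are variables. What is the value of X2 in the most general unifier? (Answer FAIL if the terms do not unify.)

node(node(2, 0, 0), node(one, 2, 2), 0)

Decompose node/3: 2 = 2,  one = one,  node(node(2, 0, 0), node(one, 2, 2), 0) = X2.
Delete trivial equation 2 = 2.
Delete trivial equation one = one.
Bind X2 := node(node(2, 0, 0), node(one, 2, 2), 0).
MGU = { X2 = node(node(2, 0, 0), node(one, 2, 2), 0) }, so X2 = node(node(2, 0, 0), node(one, 2, 2), 0).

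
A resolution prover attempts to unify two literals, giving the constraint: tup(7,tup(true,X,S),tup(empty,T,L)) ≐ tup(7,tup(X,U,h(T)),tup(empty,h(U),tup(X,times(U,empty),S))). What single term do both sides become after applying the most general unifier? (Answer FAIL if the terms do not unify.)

Decompose tup/3: 7 ≐ 7,  tup(true,X,S) ≐ tup(X,U,h(T)),  tup(empty,T,L) ≐ tup(empty,h(U),tup(X,times(U,empty),S)).
Delete trivial equation 7 ≐ 7.
Decompose tup/3: true ≐ X,  X ≐ U,  S ≐ h(T).
Bind X := true; substituting into the 2 remaining equations that mention X gives: true ≐ U,  tup(empty,T,L) ≐ tup(empty,h(U),tup(true,times(U,empty),S)).
Bind U := true; substituting into the one remaining equation that mentions U gives: tup(empty,T,L) ≐ tup(empty,h(true),tup(true,times(true,empty),S)).
Bind S := h(T); substituting into the remaining equation gives: tup(empty,T,L) ≐ tup(empty,h(true),tup(true,times(true,empty),h(T))).
Decompose tup/3: empty ≐ empty,  T ≐ h(true),  L ≐ tup(true,times(true,empty),h(T)).
Delete trivial equation empty ≐ empty.
Bind T := h(true); substituting into the remaining equation gives: L ≐ tup(true,times(true,empty),h(h(true))). Substituting into the earlier binding gives S := h(h(true)).
Bind L := tup(true,times(true,empty),h(h(true))).
Applying the MGU to either side gives tup(7,tup(true,true,h(h(true))),tup(empty,h(true),tup(true,times(true,empty),h(h(true))))).

tup(7,tup(true,true,h(h(true))),tup(empty,h(true),tup(true,times(true,empty),h(h(true)))))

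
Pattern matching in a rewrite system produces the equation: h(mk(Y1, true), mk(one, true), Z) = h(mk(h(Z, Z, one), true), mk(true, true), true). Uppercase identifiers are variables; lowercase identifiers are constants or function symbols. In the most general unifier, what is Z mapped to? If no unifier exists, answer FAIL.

Decompose h/3: mk(Y1, true) = mk(h(Z, Z, one), true),  mk(one, true) = mk(true, true),  Z = true.
Decompose mk/2: Y1 = h(Z, Z, one),  true = true.
Bind Y1 := h(Z, Z, one); no other remaining equation mentions Y1.
Delete trivial equation true = true.
Decompose mk/2: one = true,  true = true.
Clash: constants one and true differ; no unifier exists.

FAIL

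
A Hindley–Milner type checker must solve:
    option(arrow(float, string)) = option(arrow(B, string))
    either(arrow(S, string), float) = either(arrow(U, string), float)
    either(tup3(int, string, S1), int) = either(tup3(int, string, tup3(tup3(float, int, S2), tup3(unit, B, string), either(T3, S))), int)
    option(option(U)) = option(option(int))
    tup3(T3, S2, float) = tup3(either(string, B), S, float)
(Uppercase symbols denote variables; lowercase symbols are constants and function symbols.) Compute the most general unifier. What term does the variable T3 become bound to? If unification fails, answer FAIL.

Decompose option/1: arrow(float, string) = arrow(B, string).
Decompose arrow/2: float = B,  string = string.
Bind B := float; substituting into the 2 remaining equations that mention B gives: either(tup3(int, string, S1), int) = either(tup3(int, string, tup3(tup3(float, int, S2), tup3(unit, float, string), either(T3, S))), int),  tup3(T3, S2, float) = tup3(either(string, float), S, float).
Delete trivial equation string = string.
Decompose either/2: arrow(S, string) = arrow(U, string),  float = float.
Decompose arrow/2: S = U,  string = string.
Bind S := U; substituting into the 2 remaining equations that mention S gives: either(tup3(int, string, S1), int) = either(tup3(int, string, tup3(tup3(float, int, S2), tup3(unit, float, string), either(T3, U))), int),  tup3(T3, S2, float) = tup3(either(string, float), U, float).
Delete trivial equation string = string.
Delete trivial equation float = float.
Decompose either/2: tup3(int, string, S1) = tup3(int, string, tup3(tup3(float, int, S2), tup3(unit, float, string), either(T3, U))),  int = int.
Decompose tup3/3: int = int,  string = string,  S1 = tup3(tup3(float, int, S2), tup3(unit, float, string), either(T3, U)).
Delete trivial equation int = int.
Delete trivial equation string = string.
Bind S1 := tup3(tup3(float, int, S2), tup3(unit, float, string), either(T3, U)); no other remaining equation mentions S1.
Delete trivial equation int = int.
Decompose option/1: option(U) = option(int).
Decompose option/1: U = int.
Bind U := int; substituting into the remaining equation gives: tup3(T3, S2, float) = tup3(either(string, float), int, float). Substituting into the earlier bindings gives S := int, S1 := tup3(tup3(float, int, S2), tup3(unit, float, string), either(T3, int)).
Decompose tup3/3: T3 = either(string, float),  S2 = int,  float = float.
Bind T3 := either(string, float); no other remaining equation mentions T3. Substituting into the earlier binding gives S1 := tup3(tup3(float, int, S2), tup3(unit, float, string), either(either(string, float), int)).
Bind S2 := int; no other remaining equation mentions S2. Substituting into the earlier binding gives S1 := tup3(tup3(float, int, int), tup3(unit, float, string), either(either(string, float), int)).
Delete trivial equation float = float.
MGU = { B -> float, S -> int, S1 -> tup3(tup3(float, int, int), tup3(unit, float, string), either(either(string, float), int)), U -> int, T3 -> either(string, float), S2 -> int }, so T3 -> either(string, float).

either(string, float)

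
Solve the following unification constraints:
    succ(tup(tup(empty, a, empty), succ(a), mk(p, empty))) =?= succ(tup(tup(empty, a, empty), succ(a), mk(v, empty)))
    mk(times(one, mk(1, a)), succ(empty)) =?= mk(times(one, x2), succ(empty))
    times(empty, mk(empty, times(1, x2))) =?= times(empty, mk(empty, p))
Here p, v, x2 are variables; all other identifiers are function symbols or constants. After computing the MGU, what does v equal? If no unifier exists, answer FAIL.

Decompose succ/1: tup(tup(empty, a, empty), succ(a), mk(p, empty)) =?= tup(tup(empty, a, empty), succ(a), mk(v, empty)).
Decompose tup/3: tup(empty, a, empty) =?= tup(empty, a, empty),  succ(a) =?= succ(a),  mk(p, empty) =?= mk(v, empty).
Delete trivial equation tup(empty, a, empty) =?= tup(empty, a, empty).
Delete trivial equation succ(a) =?= succ(a).
Decompose mk/2: p =?= v,  empty =?= empty.
Bind p := v; substituting into the one remaining equation that mentions p gives: times(empty, mk(empty, times(1, x2))) =?= times(empty, mk(empty, v)).
Delete trivial equation empty =?= empty.
Decompose mk/2: times(one, mk(1, a)) =?= times(one, x2),  succ(empty) =?= succ(empty).
Decompose times/2: one =?= one,  mk(1, a) =?= x2.
Delete trivial equation one =?= one.
Bind x2 := mk(1, a); substituting into the one remaining equation that mentions x2 gives: times(empty, mk(empty, times(1, mk(1, a)))) =?= times(empty, mk(empty, v)).
Delete trivial equation succ(empty) =?= succ(empty).
Decompose times/2: empty =?= empty,  mk(empty, times(1, mk(1, a))) =?= mk(empty, v).
Delete trivial equation empty =?= empty.
Decompose mk/2: empty =?= empty,  times(1, mk(1, a)) =?= v.
Delete trivial equation empty =?= empty.
Bind v := times(1, mk(1, a)). Substituting into the earlier binding gives p := times(1, mk(1, a)).
MGU = { p := times(1, mk(1, a)), x2 := mk(1, a), v := times(1, mk(1, a)) }, so v := times(1, mk(1, a)).

times(1, mk(1, a))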